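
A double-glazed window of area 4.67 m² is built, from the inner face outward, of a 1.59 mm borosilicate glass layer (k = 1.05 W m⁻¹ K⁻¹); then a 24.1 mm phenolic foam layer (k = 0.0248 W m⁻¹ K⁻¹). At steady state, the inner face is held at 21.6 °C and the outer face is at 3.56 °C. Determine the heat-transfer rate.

Resistance network (inner→outer):
  R_borosilicate glass = L/(kA) = 0.00159/(1.05·4.67) = 3.243×10^-4 K/W
  R_phenolic foam = L/(kA) = 0.0241/(0.0248·4.67) = 0.2081 K/W
ΣR = 3.243×10^-4 + 0.2081 = 0.2084 K/W
Q = ΔT/ΣR = (21.6 °C − 3.56 °C)/0.2084 = 86.6 W

Q = 86.6 W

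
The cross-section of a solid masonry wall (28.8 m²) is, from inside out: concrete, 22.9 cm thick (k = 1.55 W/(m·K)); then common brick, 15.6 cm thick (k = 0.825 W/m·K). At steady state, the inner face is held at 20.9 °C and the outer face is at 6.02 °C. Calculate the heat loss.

Q = 1270 W

Series thermal resistances, inner to outer:
  R_concrete = L/(kA) = 0.229/(1.55·28.8) = 0.005130 K/W
  R_common brick = L/(kA) = 0.156/(0.825·28.8) = 0.006566 K/W
ΣR = 0.005130 + 0.006566 = 0.01170 K/W
Q = ΔT/ΣR = (20.9 °C − 6.02 °C)/0.01170 = 1270 W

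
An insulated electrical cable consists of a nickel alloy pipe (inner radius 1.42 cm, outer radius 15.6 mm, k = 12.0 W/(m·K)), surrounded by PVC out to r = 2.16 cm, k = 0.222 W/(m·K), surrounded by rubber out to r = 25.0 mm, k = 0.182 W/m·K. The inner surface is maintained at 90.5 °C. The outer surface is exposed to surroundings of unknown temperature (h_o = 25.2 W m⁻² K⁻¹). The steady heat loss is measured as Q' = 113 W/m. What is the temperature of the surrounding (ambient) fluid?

Series resistances:
  R'_nickel alloy = ln(0.0156/0.0142)/(2πk) = 0.09403/(2π·12.0) = 0.001247 m·K/W
  R'_PVC = ln(0.0216/0.0156)/(2πk) = 0.3254/(2π·0.222) = 0.2333 m·K/W
  R'_rubber = ln(0.0250/0.0216)/(2πk) = 0.1462/(2π·0.182) = 0.1278 m·K/W
  R'_conv,out = 1/(2πr h) = 1/(2π·0.0250·25.2) = 0.2526 m·K/W
ΣR = 0.6150 m·K/W
ΔT = Q'·ΣR = 113 × 0.6150 = 69.50 K
Heat flows outward, so T_out = T_in − ΔT = 90.5 − 69.50 = 21.0 °C

T_out = 21.0 °C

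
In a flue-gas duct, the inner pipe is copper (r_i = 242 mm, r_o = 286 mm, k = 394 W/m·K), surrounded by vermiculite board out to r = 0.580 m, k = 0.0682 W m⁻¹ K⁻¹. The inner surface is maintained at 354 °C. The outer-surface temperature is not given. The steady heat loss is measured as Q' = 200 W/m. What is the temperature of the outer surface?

T_out = 24.0 °C

Series resistances:
  R'_copper = ln(0.286/0.242)/(2πk) = 0.1671/(2π·394) = 6.748×10^-5 m·K/W
  R'_vermiculite board = ln(0.580/0.286)/(2πk) = 0.7070/(2π·0.0682) = 1.650 m·K/W
ΣR = 1.650 m·K/W
ΔT = Q'·ΣR = 200 × 1.650 = 330.0 K
Heat flows outward, so T_out = T_in − ΔT = 354 − 330.0 = 24.0 °C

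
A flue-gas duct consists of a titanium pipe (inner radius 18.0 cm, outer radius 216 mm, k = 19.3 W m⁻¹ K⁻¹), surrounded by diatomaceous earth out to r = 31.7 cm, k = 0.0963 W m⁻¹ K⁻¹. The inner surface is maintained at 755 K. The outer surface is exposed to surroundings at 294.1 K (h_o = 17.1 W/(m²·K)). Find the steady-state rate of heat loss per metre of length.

Series thermal resistances, inner to outer:
  R'_titanium = ln(0.216/0.180)/(2πk) = 0.1823/(2π·19.3) = 0.001503 m·K/W
  R'_diatomaceous earth = ln(0.317/0.216)/(2πk) = 0.3836/(2π·0.0963) = 0.6340 m·K/W
  R'_conv,out = 1/(2πr h) = 1/(2π·0.317·17.1) = 0.02936 m·K/W
ΣR = 0.001503 + 0.6340 + 0.02936 = 0.6649 m·K/W
Q' = ΔT/ΣR = (755 K − 294.1 K)/0.6649 = 693 W/m

Q' = 693 W/m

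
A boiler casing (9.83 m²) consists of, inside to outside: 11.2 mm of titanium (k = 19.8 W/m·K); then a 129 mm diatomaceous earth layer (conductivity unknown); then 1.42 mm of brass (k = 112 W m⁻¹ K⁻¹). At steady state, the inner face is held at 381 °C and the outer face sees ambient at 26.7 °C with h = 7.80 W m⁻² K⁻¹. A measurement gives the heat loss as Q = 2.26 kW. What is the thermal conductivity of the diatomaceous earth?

k = 0.0913 W/m·K

ΣR = ΔT/Q = |381 − 26.7|/2260 = 0.1568 K/W
Known resistances:
  R_titanium = L/(kA) = 0.0112/(19.8·9.83) = 5.754×10^-5 K/W
  R_brass = L/(kA) = 0.00142/(112·9.83) = 1.290×10^-6 K/W
  R_conv,out = 1/(hA) = 1/(7.80·9.83) = 0.01304 K/W
R_diatomaceous earth = ΣR − ΣR_known = 0.1568 − 0.01310 = 0.1437 K/W
L/(kA) = 0.1437 ⇒ k = 0.129/(0.1437·9.83) = 0.0913 W/m·K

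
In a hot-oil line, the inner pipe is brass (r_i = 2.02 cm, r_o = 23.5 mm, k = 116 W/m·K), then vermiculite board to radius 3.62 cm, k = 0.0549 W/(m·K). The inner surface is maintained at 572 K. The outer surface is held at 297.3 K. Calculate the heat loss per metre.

Series thermal resistances, inner to outer:
  R'_brass = ln(0.0235/0.0202)/(2πk) = 0.1513/(2π·116) = 2.076×10^-4 m·K/W
  R'_vermiculite board = ln(0.0362/0.0235)/(2πk) = 0.4321/(2π·0.0549) = 1.253 m·K/W
ΣR = 2.076×10^-4 + 1.253 = 1.253 m·K/W
Q' = ΔT/ΣR = (572 K − 297.3 K)/1.253 = 219 W/m

Q' = 219 W/m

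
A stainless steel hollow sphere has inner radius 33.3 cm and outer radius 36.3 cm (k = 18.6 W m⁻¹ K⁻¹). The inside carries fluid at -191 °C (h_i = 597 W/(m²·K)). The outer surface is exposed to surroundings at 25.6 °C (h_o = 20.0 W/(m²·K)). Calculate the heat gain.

Treat each layer as a resistance in series:
  R_conv,in = 1/(4πr²h) = 1/(4π·0.333²·597) = 0.001202 K/W
  R_stainless steel = (1/0.333 − 1/0.363)/(4πk) = 0.2482/(4π·18.6) = 0.001062 K/W
  R_conv,out = 1/(4πr²h) = 1/(4π·0.363²·20.0) = 0.03020 K/W
ΣR = 0.001202 + 0.001062 + 0.03020 = 0.03246 K/W
Q = ΔT/ΣR = (-191 °C − 25.6 °C)/0.03246 = -6670 W
(Negative Q ⇒ heat flows inward; heat gain = 6670 W.)

Q = 6670 W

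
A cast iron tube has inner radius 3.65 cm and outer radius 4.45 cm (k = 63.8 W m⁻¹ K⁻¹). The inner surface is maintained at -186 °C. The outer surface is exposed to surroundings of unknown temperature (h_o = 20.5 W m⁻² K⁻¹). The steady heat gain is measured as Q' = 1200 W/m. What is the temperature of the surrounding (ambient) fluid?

Series resistances:
  R'_cast iron = ln(0.0445/0.0365)/(2πk) = 0.1982/(2π·63.8) = 4.944×10^-4 m·K/W
  R'_conv,out = 1/(2πr h) = 1/(2π·0.0445·20.5) = 0.1745 m·K/W
ΣR = 0.1750 m·K/W
ΔT = Q'·ΣR = 1200 × 0.1750 = 210.0 K
Heat flows inward, so T_out = T_in + ΔT = -186 + 210.0 = 24.0 °C

T_out = 24.0 °C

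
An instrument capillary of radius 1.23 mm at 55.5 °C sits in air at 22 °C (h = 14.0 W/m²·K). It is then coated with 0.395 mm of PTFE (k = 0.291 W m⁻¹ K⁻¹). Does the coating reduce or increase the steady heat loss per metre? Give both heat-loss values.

Critical radius for a cylinder: r_cr = k/h = 0.0208 m = 2.08 cm.
Outer radius after coating: r₂ = 0.00123 + 3.95×10^-4 = 0.001625 m.
Since r₁ < r_cr and r₂ ≤ r_cr, the coating moves toward the maximum at r_cr — heat loss rises.
Bare: R = 1/(2πr₁h) = 9.242 m·K/W; Q = 33.5/9.242 = 3.62 W/m.
Coated: R = R_cond + R_conv = 7.148 m·K/W; Q = 33.5/7.148 = 4.69 W/m.

increases: 3.62 → 4.69 W/m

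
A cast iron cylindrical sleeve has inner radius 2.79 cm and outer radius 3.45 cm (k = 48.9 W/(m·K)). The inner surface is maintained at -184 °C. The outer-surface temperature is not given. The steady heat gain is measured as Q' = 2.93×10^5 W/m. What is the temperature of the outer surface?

T_out = 18.5 °C

Sum the resistances:
  R'_cast iron = ln(0.0345/0.0279)/(2πk) = 0.2123/(2π·48.9) = 6.911×10^-4 m·K/W
ΣR = 6.911×10^-4 m·K/W
ΔT = Q'·ΣR = 2.93×10^5 × 6.911×10^-4 = 202.5 K
Heat flows inward, so T_out = T_in + ΔT = -184 + 202.5 = 18.5 °C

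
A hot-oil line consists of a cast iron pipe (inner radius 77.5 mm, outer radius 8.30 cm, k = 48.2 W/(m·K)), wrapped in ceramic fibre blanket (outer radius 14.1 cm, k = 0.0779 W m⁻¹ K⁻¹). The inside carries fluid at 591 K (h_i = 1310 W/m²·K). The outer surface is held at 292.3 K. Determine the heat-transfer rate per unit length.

Series thermal resistances, inner to outer:
  R'_conv,in = 1/(2πr h) = 1/(2π·0.0775·1310) = 0.001568 m·K/W
  R'_cast iron = ln(0.0830/0.0775)/(2πk) = 0.06856/(2π·48.2) = 2.264×10^-4 m·K/W
  R'_ceramic fibre blanket = ln(0.141/0.0830)/(2πk) = 0.5299/(2π·0.0779) = 1.083 m·K/W
ΣR = 0.001568 + 2.264×10^-4 + 1.083 = 1.085 m·K/W
Q' = ΔT/ΣR = (591 K − 292.3 K)/1.085 = 275 W/m

Q' = 275 W/m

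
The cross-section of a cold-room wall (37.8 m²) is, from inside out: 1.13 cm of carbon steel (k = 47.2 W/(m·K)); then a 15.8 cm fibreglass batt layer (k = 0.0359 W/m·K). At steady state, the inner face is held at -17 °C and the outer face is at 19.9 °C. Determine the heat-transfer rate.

Q = 317 W

Treat each layer as a resistance in series:
  R_carbon steel = L/(kA) = 0.0113/(47.2·37.8) = 6.334×10^-6 K/W
  R_fibreglass batt = L/(kA) = 0.158/(0.0359·37.8) = 0.1164 K/W
ΣR = 6.334×10^-6 + 0.1164 = 0.1164 K/W
Q = ΔT/ΣR = (-17 °C − 19.9 °C)/0.1164 = -317 W
(Negative Q ⇒ heat flows inward; heat gain = 317 W.)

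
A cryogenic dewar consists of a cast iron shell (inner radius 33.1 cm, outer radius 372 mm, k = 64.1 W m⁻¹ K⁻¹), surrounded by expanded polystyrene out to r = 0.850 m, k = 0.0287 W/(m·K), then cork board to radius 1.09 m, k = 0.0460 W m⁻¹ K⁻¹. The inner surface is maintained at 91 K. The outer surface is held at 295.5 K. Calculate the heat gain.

Treat each layer as a resistance in series:
  R_cast iron = (1/0.331 − 1/0.372)/(4πk) = 0.3330/(4π·64.1) = 4.134×10^-4 K/W
  R_expanded polystyrene = (1/0.372 − 1/0.850)/(4πk) = 1.512/(4π·0.0287) = 4.192 K/W
  R_cork board = (1/0.850 − 1/1.09)/(4πk) = 0.2590/(4π·0.0460) = 0.4481 K/W
ΣR = 4.134×10^-4 + 4.192 + 0.4481 = 4.641 K/W
Q = ΔT/ΣR = (91 K − 295.5 K)/4.641 = -44.1 W
(Negative Q ⇒ heat flows inward; heat gain = 44.1 W.)

Q = 44.1 W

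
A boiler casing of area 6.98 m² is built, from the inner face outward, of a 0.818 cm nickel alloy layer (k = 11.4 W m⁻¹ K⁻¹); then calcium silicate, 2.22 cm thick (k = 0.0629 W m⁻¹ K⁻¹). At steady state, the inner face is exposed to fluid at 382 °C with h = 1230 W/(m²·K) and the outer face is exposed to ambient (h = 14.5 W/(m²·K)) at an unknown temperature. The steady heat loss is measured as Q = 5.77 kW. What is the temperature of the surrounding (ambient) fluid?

Sum the resistances:
  R_conv,in = 1/(hA) = 1/(1230·6.98) = 1.165×10^-4 K/W
  R_nickel alloy = L/(kA) = 0.00818/(11.4·6.98) = 1.028×10^-4 K/W
  R_calcium silicate = L/(kA) = 0.0222/(0.0629·6.98) = 0.05056 K/W
  R_conv,out = 1/(hA) = 1/(14.5·6.98) = 0.009880 K/W
ΣR = 0.06066 K/W
ΔT = Q·ΣR = 5770 × 0.06066 = 350.0 K
Heat flows outward, so T_out = T_in − ΔT = 382 − 350.0 = 32.0 °C

T_out = 32.0 °C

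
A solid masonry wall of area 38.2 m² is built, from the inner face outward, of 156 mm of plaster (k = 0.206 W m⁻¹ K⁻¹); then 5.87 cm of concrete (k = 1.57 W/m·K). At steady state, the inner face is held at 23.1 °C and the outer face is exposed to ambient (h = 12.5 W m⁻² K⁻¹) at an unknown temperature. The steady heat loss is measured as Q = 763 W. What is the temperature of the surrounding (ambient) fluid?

T_out = 5.63 °C

Series resistances:
  R_plaster = L/(kA) = 0.156/(0.206·38.2) = 0.01982 K/W
  R_concrete = L/(kA) = 0.0587/(1.57·38.2) = 9.788×10^-4 K/W
  R_conv,out = 1/(hA) = 1/(12.5·38.2) = 0.002094 K/W
ΣR = 0.02290 K/W
ΔT = Q·ΣR = 763 × 0.02290 = 17.47 K
Heat flows outward, so T_out = T_in − ΔT = 23.1 − 17.47 = 5.63 °C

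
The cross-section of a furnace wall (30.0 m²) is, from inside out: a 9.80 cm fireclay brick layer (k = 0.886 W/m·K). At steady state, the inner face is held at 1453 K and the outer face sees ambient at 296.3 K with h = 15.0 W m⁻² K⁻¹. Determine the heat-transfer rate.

Q = 196 kW

Treat each layer as a resistance in series:
  R_fireclay brick = L/(kA) = 0.0980/(0.886·30.0) = 0.003687 K/W
  R_conv,out = 1/(hA) = 1/(15.0·30.0) = 0.002222 K/W
ΣR = 0.003687 + 0.002222 = 0.005909 K/W
Q = ΔT/ΣR = (1453 K − 296.3 K)/0.005909 = 1.96×10^5 W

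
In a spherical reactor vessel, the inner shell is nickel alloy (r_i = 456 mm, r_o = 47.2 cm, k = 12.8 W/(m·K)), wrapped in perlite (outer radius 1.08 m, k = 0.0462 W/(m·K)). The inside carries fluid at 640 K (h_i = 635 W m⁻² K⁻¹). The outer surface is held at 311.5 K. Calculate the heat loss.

Resistance network (inner→outer):
  R_conv,in = 1/(4πr²h) = 1/(4π·0.456²·635) = 6.027×10^-4 K/W
  R_nickel alloy = (1/0.456 − 1/0.472)/(4πk) = 0.07434/(4π·12.8) = 4.622×10^-4 K/W
  R_perlite = (1/0.472 − 1/1.08)/(4πk) = 1.193/(4π·0.0462) = 2.054 K/W
ΣR = 6.027×10^-4 + 4.622×10^-4 + 2.054 = 2.055 K/W
Q = ΔT/ΣR = (640 K − 311.5 K)/2.055 = 160 W

Q = 160 W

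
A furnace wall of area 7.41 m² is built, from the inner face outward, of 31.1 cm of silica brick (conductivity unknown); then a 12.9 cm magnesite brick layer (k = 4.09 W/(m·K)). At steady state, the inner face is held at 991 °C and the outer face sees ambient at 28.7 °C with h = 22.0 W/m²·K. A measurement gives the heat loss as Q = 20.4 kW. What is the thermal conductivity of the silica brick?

ΣR = ΔT/Q = |991 − 28.7|/20400 = 0.04717 K/W
Known resistances:
  R_magnesite brick = L/(kA) = 0.129/(4.09·7.41) = 0.004256 K/W
  R_conv,out = 1/(hA) = 1/(22.0·7.41) = 0.006134 K/W
R_silica brick = ΣR − ΣR_known = 0.04717 − 0.01039 = 0.03678 K/W
L/(kA) = 0.03678 ⇒ k = 0.311/(0.03678·7.41) = 1.14 W/m·K

k = 1.14 W/m·K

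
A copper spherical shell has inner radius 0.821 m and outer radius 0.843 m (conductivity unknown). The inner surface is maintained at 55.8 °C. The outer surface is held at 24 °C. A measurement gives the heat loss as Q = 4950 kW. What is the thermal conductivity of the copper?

ΣR = ΔT/Q = |55.8 − 24|/4.95×10^6 = 6.424×10^-6 K/W
(1/r₁−1/r₂)/(4πk) = 6.424×10^-6 ⇒ k = 0.03179/(4π·6.424×10^-6) = 394 W/m·K

k = 394 W/m·K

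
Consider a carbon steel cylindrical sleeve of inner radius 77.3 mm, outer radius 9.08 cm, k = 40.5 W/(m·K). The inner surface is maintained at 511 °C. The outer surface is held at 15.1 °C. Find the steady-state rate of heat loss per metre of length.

Q' = 2πk·ΔT/ln(r₂/r₁) = 2π × 40.5 × 495.9 / ln(0.0908/0.0773) = 7.84×10^5 W/m

Q' = 784 kW/m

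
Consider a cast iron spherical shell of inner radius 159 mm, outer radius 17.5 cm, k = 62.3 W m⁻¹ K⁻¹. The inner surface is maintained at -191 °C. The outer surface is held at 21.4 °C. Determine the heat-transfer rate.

Q = 4πk·ΔT/(1/r₁ − 1/r₂) = 4π × 62.3 × 212.4 / (1/0.159 − 1/0.175) = 2.89×10^5 W

Q = 289 kW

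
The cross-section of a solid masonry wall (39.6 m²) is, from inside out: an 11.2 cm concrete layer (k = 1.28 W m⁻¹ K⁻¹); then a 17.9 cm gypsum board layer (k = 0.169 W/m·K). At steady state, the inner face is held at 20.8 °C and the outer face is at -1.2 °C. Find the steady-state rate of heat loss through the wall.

Resistance network (inner→outer):
  R_concrete = L/(kA) = 0.112/(1.28·39.6) = 0.002210 K/W
  R_gypsum board = L/(kA) = 0.179/(0.169·39.6) = 0.02675 K/W
ΣR = 0.002210 + 0.02675 = 0.02896 K/W
Q = ΔT/ΣR = (20.8 °C − -1.2 °C)/0.02896 = 760 W

Q = 760 W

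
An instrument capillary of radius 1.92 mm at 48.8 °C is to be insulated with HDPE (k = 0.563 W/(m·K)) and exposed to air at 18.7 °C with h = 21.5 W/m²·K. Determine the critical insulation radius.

For a cylinder, r_cr = k_ins/h = 0.563/21.5 = 0.0262 m = 2.62 cm

r_cr = 2.62 cm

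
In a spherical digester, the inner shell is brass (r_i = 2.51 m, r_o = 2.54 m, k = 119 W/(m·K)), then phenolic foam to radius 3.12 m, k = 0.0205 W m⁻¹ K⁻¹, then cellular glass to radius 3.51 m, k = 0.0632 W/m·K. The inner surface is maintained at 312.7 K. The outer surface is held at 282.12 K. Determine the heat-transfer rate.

Q = 93.0 W

Treat each layer as a resistance in series:
  R_brass = (1/2.51 − 1/2.54)/(4πk) = 0.004706/(4π·119) = 3.147×10^-6 K/W
  R_phenolic foam = (1/2.54 − 1/3.12)/(4πk) = 0.07319/(4π·0.0205) = 0.2841 K/W
  R_cellular glass = (1/3.12 − 1/3.51)/(4πk) = 0.03561/(4π·0.0632) = 0.04484 K/W
ΣR = 3.147×10^-6 + 0.2841 + 0.04484 = 0.3289 K/W
Q = ΔT/ΣR = (312.7 K − 282.12 K)/0.3289 = 93.0 W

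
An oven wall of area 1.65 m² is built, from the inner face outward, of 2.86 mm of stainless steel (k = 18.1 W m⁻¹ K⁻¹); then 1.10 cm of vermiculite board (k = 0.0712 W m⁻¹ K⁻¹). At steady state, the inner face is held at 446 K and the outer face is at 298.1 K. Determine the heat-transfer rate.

Treat each layer as a resistance in series:
  R_stainless steel = L/(kA) = 0.00286/(18.1·1.65) = 9.576×10^-5 K/W
  R_vermiculite board = L/(kA) = 0.0110/(0.0712·1.65) = 0.09363 K/W
ΣR = 9.576×10^-5 + 0.09363 = 0.09373 K/W
Q = ΔT/ΣR = (446 K − 298.1 K)/0.09373 = 1580 W

Q = 1580 W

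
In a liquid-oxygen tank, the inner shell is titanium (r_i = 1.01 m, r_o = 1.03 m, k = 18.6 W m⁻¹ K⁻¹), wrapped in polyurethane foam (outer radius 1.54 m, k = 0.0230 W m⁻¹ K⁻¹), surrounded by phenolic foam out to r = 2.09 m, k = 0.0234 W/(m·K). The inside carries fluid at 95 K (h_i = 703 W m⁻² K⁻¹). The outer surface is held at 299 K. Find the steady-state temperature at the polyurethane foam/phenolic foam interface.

T = 229.0 K

Series thermal resistances, inner to outer:
  R_conv,in = 1/(4πr²h) = 1/(4π·1.01²·703) = 1.110×10^-4 K/W
  R_titanium = (1/1.01 − 1/1.03)/(4πk) = 0.01923/(4π·18.6) = 8.225×10^-5 K/W
  R_polyurethane foam = (1/1.03 − 1/1.54)/(4πk) = 0.3215/(4π·0.0230) = 1.112 K/W
  R_phenolic foam = (1/1.54 − 1/2.09)/(4πk) = 0.1709/(4π·0.0234) = 0.5811 K/W
ΣR = 1.110×10^-4 + 8.225×10^-5 + 1.112 + 0.5811 = 1.693 K/W
Q = ΔT/ΣR = (95 K − 299 K)/1.693 = -120.5 W
From the inner boundary to the polyurethane foam/phenolic foam interface, ΣR_partial = 1.112 K/W.
T_interface = T_in − Q·ΣR_partial = 95 K − (-120.5)(1.112) = 229.0 K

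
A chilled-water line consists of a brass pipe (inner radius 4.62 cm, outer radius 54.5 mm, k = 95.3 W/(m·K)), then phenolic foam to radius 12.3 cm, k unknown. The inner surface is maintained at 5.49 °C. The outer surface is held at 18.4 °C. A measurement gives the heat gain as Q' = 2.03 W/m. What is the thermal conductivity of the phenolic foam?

k = 0.0204 W/m·K

ΣR = ΔT/Q' = |5.49 − 18.4|/2.03 = 6.360 m·K/W
Known resistances:
  R'_brass = ln(0.0545/0.0462)/(2πk) = 0.1652/(2π·95.3) = 2.759×10^-4 m·K/W
R_phenolic foam = ΣR − ΣR_known = 6.360 − 2.759×10^-4 = 6.360 m·K/W
ln(r₂/r₁)/(2πk) = 6.360 ⇒ k = 0.8140/(2π·6.360) = 0.0204 W/m·K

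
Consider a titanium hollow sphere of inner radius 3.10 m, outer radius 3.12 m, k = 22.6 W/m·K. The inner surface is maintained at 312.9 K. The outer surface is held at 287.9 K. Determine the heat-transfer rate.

Q = 4πk·ΔT/(1/r₁ − 1/r₂) = 4π × 22.6 × 25 / (1/3.10 − 1/3.12) = 3.43×10^6 W

Q = 3430 kW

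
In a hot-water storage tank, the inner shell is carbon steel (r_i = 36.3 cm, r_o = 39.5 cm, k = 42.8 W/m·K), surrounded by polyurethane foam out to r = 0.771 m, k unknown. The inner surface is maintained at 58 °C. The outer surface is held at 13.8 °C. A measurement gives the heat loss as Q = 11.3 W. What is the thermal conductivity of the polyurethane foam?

ΣR = ΔT/Q = |58 − 13.8|/11.3 = 3.912 K/W
Known resistances:
  R_carbon steel = (1/0.363 − 1/0.395)/(4πk) = 0.2232/(4π·42.8) = 4.149×10^-4 K/W
R_polyurethane foam = ΣR − ΣR_known = 3.912 − 4.149×10^-4 = 3.912 K/W
(1/r₁−1/r₂)/(4πk) = 3.912 ⇒ k = 1.235/(4π·3.912) = 0.0251 W/m·K

k = 0.0251 W/m·K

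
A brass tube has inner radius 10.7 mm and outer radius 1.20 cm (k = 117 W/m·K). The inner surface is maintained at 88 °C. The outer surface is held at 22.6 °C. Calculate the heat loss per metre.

Q' = 4.19×10^5 W/m

Q' = 2πk·ΔT/ln(r₂/r₁) = 2π × 117 × 65.4 / ln(0.0120/0.0107) = 4.19×10^5 W/m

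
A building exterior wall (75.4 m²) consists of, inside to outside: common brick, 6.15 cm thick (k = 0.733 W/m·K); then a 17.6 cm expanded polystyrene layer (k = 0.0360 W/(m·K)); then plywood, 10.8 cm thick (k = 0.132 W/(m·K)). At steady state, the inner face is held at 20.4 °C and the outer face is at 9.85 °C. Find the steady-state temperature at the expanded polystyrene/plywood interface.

T = 11.3 °C

Series thermal resistances, inner to outer:
  R_common brick = L/(kA) = 0.0615/(0.733·75.4) = 0.001113 K/W
  R_expanded polystyrene = L/(kA) = 0.176/(0.0360·75.4) = 0.06484 K/W
  R_plywood = L/(kA) = 0.108/(0.132·75.4) = 0.01085 K/W
ΣR = 0.001113 + 0.06484 + 0.01085 = 0.07680 K/W
Q = ΔT/ΣR = (20.4 °C − 9.85 °C)/0.07680 = 137.4 W
From the inner boundary to the expanded polystyrene/plywood interface, ΣR_partial = 0.06595 K/W.
T_interface = T_in − Q·ΣR_partial = 20.4 °C − (137.4)(0.06595) = 11.3 °C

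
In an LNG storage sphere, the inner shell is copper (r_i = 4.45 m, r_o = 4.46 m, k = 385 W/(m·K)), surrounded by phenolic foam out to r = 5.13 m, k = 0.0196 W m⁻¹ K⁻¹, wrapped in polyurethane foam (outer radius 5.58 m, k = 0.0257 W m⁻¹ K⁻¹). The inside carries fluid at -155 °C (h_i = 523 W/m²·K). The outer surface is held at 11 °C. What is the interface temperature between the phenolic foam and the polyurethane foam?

Series thermal resistances, inner to outer:
  R_conv,in = 1/(4πr²h) = 1/(4π·4.45²·523) = 7.684×10^-6 K/W
  R_copper = (1/4.45 − 1/4.46)/(4πk) = 5.039×10^-4/(4π·385) = 1.041×10^-7 K/W
  R_phenolic foam = (1/4.46 − 1/5.13)/(4πk) = 0.02928/(4π·0.0196) = 0.1189 K/W
  R_polyurethane foam = (1/5.13 − 1/5.58)/(4πk) = 0.01572/(4π·0.0257) = 0.04868 K/W
ΣR = 7.684×10^-6 + 1.041×10^-7 + 0.1189 + 0.04868 = 0.1676 K/W
Q = ΔT/ΣR = (-155 °C − 11 °C)/0.1676 = -990.5 W
From the inner boundary to the phenolic foam/polyurethane foam interface, ΣR_partial = 0.1189 K/W.
T_interface = T_in − Q·ΣR_partial = -155 °C − (-990.5)(0.1189) = -37.2 °C

T = -37.2 °C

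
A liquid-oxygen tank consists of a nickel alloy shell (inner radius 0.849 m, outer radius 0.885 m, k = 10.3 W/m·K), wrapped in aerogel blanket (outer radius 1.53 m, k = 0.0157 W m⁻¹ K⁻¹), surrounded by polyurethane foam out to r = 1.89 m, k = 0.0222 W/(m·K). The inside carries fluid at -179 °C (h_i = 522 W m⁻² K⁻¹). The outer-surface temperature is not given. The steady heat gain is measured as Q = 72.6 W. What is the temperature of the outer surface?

Series resistances:
  R_conv,in = 1/(4πr²h) = 1/(4π·0.849²·522) = 2.115×10^-4 K/W
  R_nickel alloy = (1/0.849 − 1/0.885)/(4πk) = 0.04791/(4π·10.3) = 3.702×10^-4 K/W
  R_aerogel blanket = (1/0.885 − 1/1.53)/(4πk) = 0.4763/(4π·0.0157) = 2.414 K/W
  R_polyurethane foam = (1/1.53 − 1/1.89)/(4πk) = 0.1245/(4π·0.0222) = 0.4463 K/W
ΣR = 2.861 K/W
ΔT = Q·ΣR = 72.6 × 2.861 = 207.7 K
Heat flows inward, so T_out = T_in + ΔT = -179 + 207.7 = 28.7 °C

T_out = 28.7 °C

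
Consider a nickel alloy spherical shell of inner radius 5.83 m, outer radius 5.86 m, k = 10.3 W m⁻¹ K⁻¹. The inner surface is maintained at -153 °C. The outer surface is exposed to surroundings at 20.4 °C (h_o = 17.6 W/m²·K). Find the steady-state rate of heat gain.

Q = 1.25×10^6 W

Resistance network (inner→outer):
  R_nickel alloy = (1/5.83 − 1/5.86)/(4πk) = 8.781×10^-4/(4π·10.3) = 6.784×10^-6 K/W
  R_conv,out = 1/(4πr²h) = 1/(4π·5.86²·17.6) = 1.317×10^-4 K/W
ΣR = 6.784×10^-6 + 1.317×10^-4 = 1.385×10^-4 K/W
Q = ΔT/ΣR = (-153 °C − 20.4 °C)/1.385×10^-4 = -1.25×10^6 W
(Negative Q ⇒ heat flows inward; heat gain = 1.25×10^6 W.)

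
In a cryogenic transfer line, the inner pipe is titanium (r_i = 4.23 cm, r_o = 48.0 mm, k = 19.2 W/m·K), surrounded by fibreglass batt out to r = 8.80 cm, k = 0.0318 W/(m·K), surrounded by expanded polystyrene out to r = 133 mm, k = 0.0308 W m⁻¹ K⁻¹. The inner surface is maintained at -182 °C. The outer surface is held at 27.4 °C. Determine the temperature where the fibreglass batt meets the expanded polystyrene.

Resistance network (inner→outer):
  R'_titanium = ln(0.0480/0.0423)/(2πk) = 0.1264/(2π·19.2) = 0.001048 m·K/W
  R'_fibreglass batt = ln(0.0880/0.0480)/(2πk) = 0.6061/(2π·0.0318) = 3.034 m·K/W
  R'_expanded polystyrene = ln(0.133/0.0880)/(2πk) = 0.4130/(2π·0.0308) = 2.134 m·K/W
ΣR = 0.001048 + 3.034 + 2.134 = 5.169 m·K/W
Q' = ΔT/ΣR = (-182 °C − 27.4 °C)/5.169 = -40.51 W/m
From the inner boundary to the fibreglass batt/expanded polystyrene interface, ΣR_partial = 3.035 m·K/W.
T_interface = T_in − Q'·ΣR_partial = -182 °C − (-40.51)(3.035) = -59.1 °C

T = -59.1 °C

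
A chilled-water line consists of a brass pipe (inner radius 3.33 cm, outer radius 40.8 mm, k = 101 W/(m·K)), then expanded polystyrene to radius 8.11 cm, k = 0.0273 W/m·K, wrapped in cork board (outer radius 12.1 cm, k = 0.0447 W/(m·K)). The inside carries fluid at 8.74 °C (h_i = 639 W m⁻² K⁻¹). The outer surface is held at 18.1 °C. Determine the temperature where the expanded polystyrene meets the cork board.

Series thermal resistances, inner to outer:
  R'_conv,in = 1/(2πr h) = 1/(2π·0.0333·639) = 0.007480 m·K/W
  R'_brass = ln(0.0408/0.0333)/(2πk) = 0.2031/(2π·101) = 3.201×10^-4 m·K/W
  R'_expanded polystyrene = ln(0.0811/0.0408)/(2πk) = 0.6870/(2π·0.0273) = 4.005 m·K/W
  R'_cork board = ln(0.121/0.0811)/(2πk) = 0.4001/(2π·0.0447) = 1.425 m·K/W
ΣR = 0.007480 + 3.201×10^-4 + 4.005 + 1.425 = 5.438 m·K/W
Q' = ΔT/ΣR = (8.74 °C − 18.1 °C)/5.438 = -1.721 W/m
From the inner boundary to the expanded polystyrene/cork board interface, ΣR_partial = 4.013 m·K/W.
T_interface = T_in − Q'·ΣR_partial = 8.74 °C − (-1.721)(4.013) = 15.6 °C

T = 15.6 °C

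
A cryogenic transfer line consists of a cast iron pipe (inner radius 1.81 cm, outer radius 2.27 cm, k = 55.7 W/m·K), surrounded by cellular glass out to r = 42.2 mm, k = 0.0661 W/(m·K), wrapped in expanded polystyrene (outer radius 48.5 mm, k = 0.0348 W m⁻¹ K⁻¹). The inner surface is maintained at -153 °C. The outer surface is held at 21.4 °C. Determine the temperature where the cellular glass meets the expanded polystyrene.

Series thermal resistances, inner to outer:
  R'_cast iron = ln(0.0227/0.0181)/(2πk) = 0.2265/(2π·55.7) = 6.471×10^-4 m·K/W
  R'_cellular glass = ln(0.0422/0.0227)/(2πk) = 0.6201/(2π·0.0661) = 1.493 m·K/W
  R'_expanded polystyrene = ln(0.0485/0.0422)/(2πk) = 0.1391/(2π·0.0348) = 0.6364 m·K/W
ΣR = 6.471×10^-4 + 1.493 + 0.6364 = 2.130 m·K/W
Q' = ΔT/ΣR = (-153 °C − 21.4 °C)/2.130 = -81.88 W/m
From the inner boundary to the cellular glass/expanded polystyrene interface, ΣR_partial = 1.494 m·K/W.
T_interface = T_in − Q'·ΣR_partial = -153 °C − (-81.88)(1.494) = -30.7 °C

T = -30.7 °C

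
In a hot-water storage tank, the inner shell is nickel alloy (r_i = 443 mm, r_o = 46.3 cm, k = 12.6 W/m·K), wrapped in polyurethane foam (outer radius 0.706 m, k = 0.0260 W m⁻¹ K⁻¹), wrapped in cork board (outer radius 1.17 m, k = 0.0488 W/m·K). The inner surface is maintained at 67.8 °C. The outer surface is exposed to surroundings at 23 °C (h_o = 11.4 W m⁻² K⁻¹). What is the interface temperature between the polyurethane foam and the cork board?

T = 35.9 °C

Treat each layer as a resistance in series:
  R_nickel alloy = (1/0.443 − 1/0.463)/(4πk) = 0.09751/(4π·12.6) = 6.158×10^-4 K/W
  R_polyurethane foam = (1/0.463 − 1/0.706)/(4πk) = 0.7434/(4π·0.0260) = 2.275 K/W
  R_cork board = (1/0.706 − 1/1.17)/(4πk) = 0.5617/(4π·0.0488) = 0.9160 K/W
  R_conv,out = 1/(4πr²h) = 1/(4π·1.17²·11.4) = 0.005099 K/W
ΣR = 6.158×10^-4 + 2.275 + 0.9160 + 0.005099 = 3.197 K/W
Q = ΔT/ΣR = (67.8 °C − 23 °C)/3.197 = 14.01 W
From the inner boundary to the polyurethane foam/cork board interface, ΣR_partial = 2.276 K/W.
T_interface = T_in − Q·ΣR_partial = 67.8 °C − (14.01)(2.276) = 35.9 °C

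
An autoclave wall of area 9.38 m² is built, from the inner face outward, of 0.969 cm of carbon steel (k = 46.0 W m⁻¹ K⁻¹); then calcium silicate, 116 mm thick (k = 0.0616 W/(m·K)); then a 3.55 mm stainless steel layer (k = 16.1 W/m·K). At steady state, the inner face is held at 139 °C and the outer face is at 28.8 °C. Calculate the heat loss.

Series thermal resistances, inner to outer:
  R_carbon steel = L/(kA) = 0.00969/(46.0·9.38) = 2.246×10^-5 K/W
  R_calcium silicate = L/(kA) = 0.116/(0.0616·9.38) = 0.2008 K/W
  R_stainless steel = L/(kA) = 0.00355/(16.1·9.38) = 2.351×10^-5 K/W
ΣR = 2.246×10^-5 + 0.2008 + 2.351×10^-5 = 0.2008 K/W
Q = ΔT/ΣR = (139 °C − 28.8 °C)/0.2008 = 549 W

Q = 549 W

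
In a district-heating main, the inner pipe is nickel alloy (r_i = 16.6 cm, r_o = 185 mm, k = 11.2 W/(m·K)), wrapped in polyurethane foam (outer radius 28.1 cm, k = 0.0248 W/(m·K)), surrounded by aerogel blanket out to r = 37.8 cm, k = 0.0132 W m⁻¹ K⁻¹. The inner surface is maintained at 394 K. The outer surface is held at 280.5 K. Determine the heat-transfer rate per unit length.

Resistance network (inner→outer):
  R'_nickel alloy = ln(0.185/0.166)/(2πk) = 0.1084/(2π·11.2) = 0.001540 m·K/W
  R'_polyurethane foam = ln(0.281/0.185)/(2πk) = 0.4180/(2π·0.0248) = 2.683 m·K/W
  R'_aerogel blanket = ln(0.378/0.281)/(2πk) = 0.2965/(2π·0.0132) = 3.575 m·K/W
ΣR = 0.001540 + 2.683 + 3.575 = 6.260 m·K/W
Q' = ΔT/ΣR = (394 K − 280.5 K)/6.260 = 18.1 W/m

Q' = 18.1 W/m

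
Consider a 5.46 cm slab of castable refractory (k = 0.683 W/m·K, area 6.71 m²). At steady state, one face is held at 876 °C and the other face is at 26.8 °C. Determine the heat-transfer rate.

Q = kA·ΔT/L = 0.683 × 6.71 × |876 °C − 26.8 °C| / 0.0546 = 71300 W

Q = 71300 W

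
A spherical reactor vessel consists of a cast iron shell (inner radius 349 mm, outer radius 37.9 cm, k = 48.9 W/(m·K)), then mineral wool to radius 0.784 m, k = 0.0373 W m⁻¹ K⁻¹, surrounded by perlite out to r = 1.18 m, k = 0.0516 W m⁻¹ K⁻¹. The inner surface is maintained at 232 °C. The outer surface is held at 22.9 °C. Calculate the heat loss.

Q = 58.6 W

Series thermal resistances, inner to outer:
  R_cast iron = (1/0.349 − 1/0.379)/(4πk) = 0.2268/(4π·48.9) = 3.691×10^-4 K/W
  R_mineral wool = (1/0.379 − 1/0.784)/(4πk) = 1.363/(4π·0.0373) = 2.908 K/W
  R_perlite = (1/0.784 − 1/1.18)/(4πk) = 0.4281/(4π·0.0516) = 0.6601 K/W
ΣR = 3.691×10^-4 + 2.908 + 0.6601 = 3.568 K/W
Q = ΔT/ΣR = (232 °C − 22.9 °C)/3.568 = 58.6 W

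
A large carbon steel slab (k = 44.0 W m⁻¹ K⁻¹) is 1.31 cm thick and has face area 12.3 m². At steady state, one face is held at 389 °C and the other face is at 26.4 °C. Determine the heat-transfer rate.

Q = 15000 kW

Q = kA·ΔT/L = 44.0 × 12.3 × |389 °C − 26.4 °C| / 0.0131 = 1.50×10^7 W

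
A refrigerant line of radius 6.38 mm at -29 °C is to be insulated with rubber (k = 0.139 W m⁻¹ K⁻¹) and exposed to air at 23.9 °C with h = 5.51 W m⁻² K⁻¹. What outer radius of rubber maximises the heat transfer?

r_cr = 2.52 cm

For a cylinder, r_cr = k_ins/h = 0.139/5.51 = 0.0252 m = 2.52 cm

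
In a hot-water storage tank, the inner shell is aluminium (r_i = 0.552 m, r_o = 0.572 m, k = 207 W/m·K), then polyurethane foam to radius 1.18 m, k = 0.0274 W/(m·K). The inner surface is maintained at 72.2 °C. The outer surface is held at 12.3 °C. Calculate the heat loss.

Q = 22.9 W

Treat each layer as a resistance in series:
  R_aluminium = (1/0.552 − 1/0.572)/(4πk) = 0.06334/(4π·207) = 2.435×10^-5 K/W
  R_polyurethane foam = (1/0.572 − 1/1.18)/(4πk) = 0.9008/(4π·0.0274) = 2.616 K/W
ΣR = 2.435×10^-5 + 2.616 = 2.616 K/W
Q = ΔT/ΣR = (72.2 °C − 12.3 °C)/2.616 = 22.9 W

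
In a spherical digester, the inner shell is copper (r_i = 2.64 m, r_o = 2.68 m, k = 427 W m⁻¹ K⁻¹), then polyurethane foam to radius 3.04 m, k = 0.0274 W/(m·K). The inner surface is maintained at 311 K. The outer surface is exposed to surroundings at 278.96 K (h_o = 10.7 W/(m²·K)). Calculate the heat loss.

Resistance network (inner→outer):
  R_copper = (1/2.64 − 1/2.68)/(4πk) = 0.005654/(4π·427) = 1.054×10^-6 K/W
  R_polyurethane foam = (1/2.68 − 1/3.04)/(4πk) = 0.04419/(4π·0.0274) = 0.1283 K/W
  R_conv,out = 1/(4πr²h) = 1/(4π·3.04²·10.7) = 8.047×10^-4 K/W
ΣR = 1.054×10^-6 + 0.1283 + 8.047×10^-4 = 0.1291 K/W
Q = ΔT/ΣR = (311 K − 278.96 K)/0.1291 = 248 W

Q = 248 W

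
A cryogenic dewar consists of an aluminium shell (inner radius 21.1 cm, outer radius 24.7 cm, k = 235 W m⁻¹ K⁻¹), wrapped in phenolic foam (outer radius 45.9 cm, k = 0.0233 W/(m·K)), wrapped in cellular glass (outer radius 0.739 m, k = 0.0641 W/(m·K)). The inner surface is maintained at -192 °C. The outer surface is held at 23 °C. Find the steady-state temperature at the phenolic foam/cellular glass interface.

Treat each layer as a resistance in series:
  R_aluminium = (1/0.211 − 1/0.247)/(4πk) = 0.6908/(4π·235) = 2.339×10^-4 K/W
  R_phenolic foam = (1/0.247 − 1/0.459)/(4πk) = 1.870/(4π·0.0233) = 6.386 K/W
  R_cellular glass = (1/0.459 − 1/0.739)/(4πk) = 0.8255/(4π·0.0641) = 1.025 K/W
ΣR = 2.339×10^-4 + 6.386 + 1.025 = 7.411 K/W
Q = ΔT/ΣR = (-192 °C − 23 °C)/7.411 = -29.01 W
From the inner boundary to the phenolic foam/cellular glass interface, ΣR_partial = 6.386 K/W.
T_interface = T_in − Q·ΣR_partial = -192 °C − (-29.01)(6.386) = -6.7 °C

T = -6.7 °C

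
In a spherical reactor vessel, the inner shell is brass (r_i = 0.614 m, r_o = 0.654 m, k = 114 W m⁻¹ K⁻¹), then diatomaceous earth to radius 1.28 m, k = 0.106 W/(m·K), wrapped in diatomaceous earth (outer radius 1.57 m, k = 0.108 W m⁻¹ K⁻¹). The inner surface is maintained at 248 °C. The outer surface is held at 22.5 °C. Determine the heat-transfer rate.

Q = 338 W

Resistance network (inner→outer):
  R_brass = (1/0.614 − 1/0.654)/(4πk) = 0.09961/(4π·114) = 6.953×10^-5 K/W
  R_diatomaceous earth = (1/0.654 − 1/1.28)/(4πk) = 0.7478/(4π·0.106) = 0.5614 K/W
  R_diatomaceous earth = (1/1.28 − 1/1.57)/(4πk) = 0.1443/(4π·0.108) = 0.1063 K/W
ΣR = 6.953×10^-5 + 0.5614 + 0.1063 = 0.6678 K/W
Q = ΔT/ΣR = (248 °C − 22.5 °C)/0.6678 = 338 W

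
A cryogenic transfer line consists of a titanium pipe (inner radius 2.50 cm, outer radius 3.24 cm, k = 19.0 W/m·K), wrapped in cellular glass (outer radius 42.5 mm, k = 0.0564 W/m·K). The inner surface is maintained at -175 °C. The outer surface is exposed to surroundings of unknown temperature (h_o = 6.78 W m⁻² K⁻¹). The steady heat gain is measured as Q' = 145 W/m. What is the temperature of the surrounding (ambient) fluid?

Sum the resistances:
  R'_titanium = ln(0.0324/0.0250)/(2πk) = 0.2593/(2π·19.0) = 0.002172 m·K/W
  R'_cellular glass = ln(0.0425/0.0324)/(2πk) = 0.2713/(2π·0.0564) = 0.7657 m·K/W
  R'_conv,out = 1/(2πr h) = 1/(2π·0.0425·6.78) = 0.5523 m·K/W
ΣR = 1.320 m·K/W
ΔT = Q'·ΣR = 145 × 1.320 = 191.4 K
Heat flows inward, so T_out = T_in + ΔT = -175 + 191.4 = 16.4 °C

T_out = 16.4 °C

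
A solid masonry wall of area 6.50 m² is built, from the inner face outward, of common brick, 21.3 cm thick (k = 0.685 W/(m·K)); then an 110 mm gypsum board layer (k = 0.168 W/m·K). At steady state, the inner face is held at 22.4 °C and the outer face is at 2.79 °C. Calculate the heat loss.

Q = 132 W

Series thermal resistances, inner to outer:
  R_common brick = L/(kA) = 0.213/(0.685·6.50) = 0.04784 K/W
  R_gypsum board = L/(kA) = 0.110/(0.168·6.50) = 0.1007 K/W
ΣR = 0.04784 + 0.1007 = 0.1485 K/W
Q = ΔT/ΣR = (22.4 °C − 2.79 °C)/0.1485 = 132 W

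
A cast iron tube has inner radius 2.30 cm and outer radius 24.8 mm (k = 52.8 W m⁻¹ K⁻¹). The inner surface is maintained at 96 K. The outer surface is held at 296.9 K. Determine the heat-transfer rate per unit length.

Q' = 885 kW/m

Q' = 2πk·ΔT/ln(r₂/r₁) = 2π × 52.8 × 200.9 / ln(0.0248/0.0230) = 8.85×10^5 W/m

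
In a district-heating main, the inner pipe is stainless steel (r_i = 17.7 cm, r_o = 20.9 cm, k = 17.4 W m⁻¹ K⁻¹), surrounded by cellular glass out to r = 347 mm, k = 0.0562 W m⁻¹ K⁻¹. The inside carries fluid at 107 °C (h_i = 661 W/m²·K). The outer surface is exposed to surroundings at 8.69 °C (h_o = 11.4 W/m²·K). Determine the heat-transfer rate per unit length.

Resistance network (inner→outer):
  R'_conv,in = 1/(2πr h) = 1/(2π·0.177·661) = 0.001360 m·K/W
  R'_stainless steel = ln(0.209/0.177)/(2πk) = 0.1662/(2π·17.4) = 0.001520 m·K/W
  R'_cellular glass = ln(0.347/0.209)/(2πk) = 0.5070/(2π·0.0562) = 1.436 m·K/W
  R'_conv,out = 1/(2πr h) = 1/(2π·0.347·11.4) = 0.04023 m·K/W
ΣR = 0.001360 + 0.001520 + 1.436 + 0.04023 = 1.479 m·K/W
Q' = ΔT/ΣR = (107 °C − 8.69 °C)/1.479 = 66.5 W/m

Q' = 66.5 W/m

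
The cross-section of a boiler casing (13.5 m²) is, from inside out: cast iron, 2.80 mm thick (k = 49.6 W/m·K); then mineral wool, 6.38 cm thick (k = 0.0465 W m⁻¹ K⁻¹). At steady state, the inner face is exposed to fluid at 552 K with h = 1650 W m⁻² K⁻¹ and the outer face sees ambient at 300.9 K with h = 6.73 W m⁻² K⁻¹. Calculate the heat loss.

Series thermal resistances, inner to outer:
  R_conv,in = 1/(hA) = 1/(1650·13.5) = 4.489×10^-5 K/W
  R_cast iron = L/(kA) = 0.00280/(49.6·13.5) = 4.182×10^-6 K/W
  R_mineral wool = L/(kA) = 0.0638/(0.0465·13.5) = 0.1016 K/W
  R_conv,out = 1/(hA) = 1/(6.73·13.5) = 0.01101 K/W
ΣR = 4.489×10^-5 + 4.182×10^-6 + 0.1016 + 0.01101 = 0.1127 K/W
Q = ΔT/ΣR = (552 K − 300.9 K)/0.1127 = 2230 W

Q = 2.23 kW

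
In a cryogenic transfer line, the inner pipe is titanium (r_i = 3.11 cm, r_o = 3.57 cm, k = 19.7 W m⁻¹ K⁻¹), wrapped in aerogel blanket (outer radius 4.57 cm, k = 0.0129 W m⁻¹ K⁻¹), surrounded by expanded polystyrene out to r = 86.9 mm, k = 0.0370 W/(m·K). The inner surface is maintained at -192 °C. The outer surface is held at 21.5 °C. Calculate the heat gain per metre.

Series thermal resistances, inner to outer:
  R'_titanium = ln(0.0357/0.0311)/(2πk) = 0.1379/(2π·19.7) = 0.001114 m·K/W
  R'_aerogel blanket = ln(0.0457/0.0357)/(2πk) = 0.2469/(2π·0.0129) = 3.047 m·K/W
  R'_expanded polystyrene = ln(0.0869/0.0457)/(2πk) = 0.6427/(2π·0.0370) = 2.764 m·K/W
ΣR = 0.001114 + 3.047 + 2.764 = 5.812 m·K/W
Q' = ΔT/ΣR = (-192 °C − 21.5 °C)/5.812 = -36.7 W/m
(Negative Q' ⇒ heat flows inward; heat gain = 36.7 W/m.)

Q' = 36.7 W/m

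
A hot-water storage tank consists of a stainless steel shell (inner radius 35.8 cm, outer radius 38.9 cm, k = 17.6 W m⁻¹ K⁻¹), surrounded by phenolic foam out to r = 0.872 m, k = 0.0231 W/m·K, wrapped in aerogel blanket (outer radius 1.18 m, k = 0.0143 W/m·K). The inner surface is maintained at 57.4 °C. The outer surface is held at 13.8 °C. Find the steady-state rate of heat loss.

Q = 6.63 W

Series thermal resistances, inner to outer:
  R_stainless steel = (1/0.358 − 1/0.389)/(4πk) = 0.2226/(4π·17.6) = 0.001006 K/W
  R_phenolic foam = (1/0.389 − 1/0.872)/(4πk) = 1.424/(4π·0.0231) = 4.905 K/W
  R_aerogel blanket = (1/0.872 − 1/1.18)/(4πk) = 0.2993/(4π·0.0143) = 1.666 K/W
ΣR = 0.001006 + 4.905 + 1.666 = 6.572 K/W
Q = ΔT/ΣR = (57.4 °C − 13.8 °C)/6.572 = 6.63 W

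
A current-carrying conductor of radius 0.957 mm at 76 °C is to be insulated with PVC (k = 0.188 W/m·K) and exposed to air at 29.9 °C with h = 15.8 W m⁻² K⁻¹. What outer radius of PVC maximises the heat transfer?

For a cylinder, r_cr = k_ins/h = 0.188/15.8 = 0.0119 m = 1.19 cm

r_cr = 1.19 cm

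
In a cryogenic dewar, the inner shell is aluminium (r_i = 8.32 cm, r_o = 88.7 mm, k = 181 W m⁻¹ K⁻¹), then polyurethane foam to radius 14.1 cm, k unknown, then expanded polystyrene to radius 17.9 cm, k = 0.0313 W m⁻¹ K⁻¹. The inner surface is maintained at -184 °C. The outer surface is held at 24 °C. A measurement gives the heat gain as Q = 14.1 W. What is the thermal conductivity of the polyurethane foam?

k = 0.0305 W/m·K

ΣR = ΔT/Q = |-184 − 24|/14.1 = 14.75 K/W
Known resistances:
  R_aluminium = (1/0.0832 − 1/0.0887)/(4πk) = 0.7453/(4π·181) = 3.277×10^-4 K/W
  R_expanded polystyrene = (1/0.141 − 1/0.179)/(4πk) = 1.506/(4π·0.0313) = 3.828 K/W
R_polyurethane foam = ΣR − ΣR_known = 14.75 − 3.828 = 10.92 K/W
(1/r₁−1/r₂)/(4πk) = 10.92 ⇒ k = 4.182/(4π·10.92) = 0.0305 W/m·K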